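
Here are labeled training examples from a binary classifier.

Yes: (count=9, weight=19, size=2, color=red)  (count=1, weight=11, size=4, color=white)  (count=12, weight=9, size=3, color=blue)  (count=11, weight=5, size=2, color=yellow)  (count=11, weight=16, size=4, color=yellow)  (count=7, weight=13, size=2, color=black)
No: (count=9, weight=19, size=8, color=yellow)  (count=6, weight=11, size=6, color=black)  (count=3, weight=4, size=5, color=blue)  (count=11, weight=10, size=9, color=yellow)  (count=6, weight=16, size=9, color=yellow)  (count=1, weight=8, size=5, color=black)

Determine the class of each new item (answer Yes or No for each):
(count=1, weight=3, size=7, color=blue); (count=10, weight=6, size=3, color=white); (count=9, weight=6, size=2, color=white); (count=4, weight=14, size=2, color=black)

No, Yes, Yes, Yes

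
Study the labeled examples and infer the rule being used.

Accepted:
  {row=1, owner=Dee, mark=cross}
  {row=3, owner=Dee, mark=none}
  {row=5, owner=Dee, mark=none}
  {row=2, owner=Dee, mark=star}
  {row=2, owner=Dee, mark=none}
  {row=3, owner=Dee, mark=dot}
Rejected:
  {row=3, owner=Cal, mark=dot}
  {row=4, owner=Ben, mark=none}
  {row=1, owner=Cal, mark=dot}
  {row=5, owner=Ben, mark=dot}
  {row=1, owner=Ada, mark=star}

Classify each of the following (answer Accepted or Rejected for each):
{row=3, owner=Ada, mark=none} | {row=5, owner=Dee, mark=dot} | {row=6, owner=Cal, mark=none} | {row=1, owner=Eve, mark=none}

Rejected, Accepted, Rejected, Rejected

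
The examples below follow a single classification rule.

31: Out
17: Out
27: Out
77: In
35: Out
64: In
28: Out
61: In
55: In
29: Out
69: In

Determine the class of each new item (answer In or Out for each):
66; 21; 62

In, Out, In

The classifier is using: at least 55.
66 → 66 ≥ 55 → In. 21 → 21 < 55 → Out. 62 → 62 ≥ 55 → In.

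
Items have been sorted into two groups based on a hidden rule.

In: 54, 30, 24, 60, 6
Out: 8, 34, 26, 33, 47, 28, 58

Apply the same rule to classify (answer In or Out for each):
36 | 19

Every 'In' example satisfies: multiple of 6. None of the 'Out' examples do.
36 — 36 = 6·6, hence In.
19 — 19 = 6·3 + 1, hence Out.

In, Out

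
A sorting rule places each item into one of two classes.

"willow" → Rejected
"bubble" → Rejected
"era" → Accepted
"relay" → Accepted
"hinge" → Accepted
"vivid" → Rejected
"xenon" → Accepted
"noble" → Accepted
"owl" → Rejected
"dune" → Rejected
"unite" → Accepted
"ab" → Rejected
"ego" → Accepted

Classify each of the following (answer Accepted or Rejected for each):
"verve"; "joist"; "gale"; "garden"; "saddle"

One predicate separates the groups cleanly: odd length AND contains 'e'.

Accepted, Rejected, Rejected, Rejected, Rejected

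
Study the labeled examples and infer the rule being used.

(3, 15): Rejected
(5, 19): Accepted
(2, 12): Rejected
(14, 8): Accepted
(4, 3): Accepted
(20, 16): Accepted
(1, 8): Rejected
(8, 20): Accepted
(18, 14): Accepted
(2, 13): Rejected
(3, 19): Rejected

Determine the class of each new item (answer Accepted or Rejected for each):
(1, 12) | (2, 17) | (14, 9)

Rejected, Rejected, Accepted

Every 'Accepted' example satisfies: first ≥ 4. None of the 'Rejected' examples do.
(1, 12): Rejected (first 1). (2, 17): Rejected (first 2). (14, 9): Accepted (first 14).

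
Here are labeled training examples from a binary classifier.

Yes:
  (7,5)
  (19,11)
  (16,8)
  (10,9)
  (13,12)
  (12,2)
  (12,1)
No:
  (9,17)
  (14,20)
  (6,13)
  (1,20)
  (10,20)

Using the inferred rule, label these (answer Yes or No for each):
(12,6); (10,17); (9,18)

Yes, No, No

The pattern is that an item is 'Yes' exactly when: first > second.
(12,6): 12 > 6 — has this property, so Yes.
(10,17): 10 < 17 — doesn't qualify, so No.
(9,18): 9 < 18 — doesn't qualify, so No.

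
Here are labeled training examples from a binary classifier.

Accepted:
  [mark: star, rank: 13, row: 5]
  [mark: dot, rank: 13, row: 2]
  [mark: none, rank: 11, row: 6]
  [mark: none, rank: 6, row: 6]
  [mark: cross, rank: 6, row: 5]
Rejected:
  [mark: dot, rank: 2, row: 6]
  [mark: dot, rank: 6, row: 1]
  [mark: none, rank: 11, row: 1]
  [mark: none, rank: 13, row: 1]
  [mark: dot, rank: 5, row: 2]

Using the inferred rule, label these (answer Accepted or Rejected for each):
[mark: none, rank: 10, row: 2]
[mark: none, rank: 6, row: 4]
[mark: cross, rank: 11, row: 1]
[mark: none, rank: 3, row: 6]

Every 'Accepted' example satisfies: row ≥ 2 AND rank ≥ 6. None of the 'Rejected' examples do.
[mark: none, rank: 10, row: 2]: row = 2, rank = 10 — passes, so Accepted. [mark: none, rank: 6, row: 4]: row = 4, rank = 6 — passes, so Accepted. [mark: cross, rank: 11, row: 1]: row = 1, rank = 11 — lacks this property, so Rejected. [mark: none, rank: 3, row: 6]: row = 6, rank = 3 — lacks this property, so Rejected.

Accepted, Accepted, Rejected, Rejected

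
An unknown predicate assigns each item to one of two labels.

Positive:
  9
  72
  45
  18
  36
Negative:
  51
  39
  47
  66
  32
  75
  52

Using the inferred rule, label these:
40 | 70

Negative, Negative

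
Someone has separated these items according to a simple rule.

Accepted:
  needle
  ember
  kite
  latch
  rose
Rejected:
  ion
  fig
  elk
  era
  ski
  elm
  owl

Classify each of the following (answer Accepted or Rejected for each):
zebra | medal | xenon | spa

Rule: length ≥ 4. This holds for each 'Accepted' example and fails for each 'Rejected' one.
zebra — length 5, hence Accepted. medal — length 5, hence Accepted. xenon — length 5, hence Accepted. spa — length 3, hence Rejected.

Accepted, Accepted, Accepted, Rejected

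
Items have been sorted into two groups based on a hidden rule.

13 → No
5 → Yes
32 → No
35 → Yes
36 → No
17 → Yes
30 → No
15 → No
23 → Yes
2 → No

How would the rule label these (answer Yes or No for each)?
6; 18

All 'Yes' examples share one property — ≡ 5 (mod 6) — and every 'No' example lacks it.
6: 6 mod 6 = 0, does not fit → No.
18: 18 mod 6 = 0, does not fit → No.

No, No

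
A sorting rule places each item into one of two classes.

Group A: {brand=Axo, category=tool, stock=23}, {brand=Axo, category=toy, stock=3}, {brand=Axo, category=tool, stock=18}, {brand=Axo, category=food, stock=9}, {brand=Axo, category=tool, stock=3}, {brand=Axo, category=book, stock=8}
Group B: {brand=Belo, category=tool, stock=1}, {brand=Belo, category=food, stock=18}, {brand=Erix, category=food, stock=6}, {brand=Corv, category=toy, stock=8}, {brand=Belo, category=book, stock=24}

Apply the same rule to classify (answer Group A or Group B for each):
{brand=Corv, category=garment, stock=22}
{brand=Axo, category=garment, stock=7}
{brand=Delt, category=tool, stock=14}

Looking at the examples, the only property every 'Group A' case has and every 'Group B' case lacks is: brand is Axo.

Group B, Group A, Group B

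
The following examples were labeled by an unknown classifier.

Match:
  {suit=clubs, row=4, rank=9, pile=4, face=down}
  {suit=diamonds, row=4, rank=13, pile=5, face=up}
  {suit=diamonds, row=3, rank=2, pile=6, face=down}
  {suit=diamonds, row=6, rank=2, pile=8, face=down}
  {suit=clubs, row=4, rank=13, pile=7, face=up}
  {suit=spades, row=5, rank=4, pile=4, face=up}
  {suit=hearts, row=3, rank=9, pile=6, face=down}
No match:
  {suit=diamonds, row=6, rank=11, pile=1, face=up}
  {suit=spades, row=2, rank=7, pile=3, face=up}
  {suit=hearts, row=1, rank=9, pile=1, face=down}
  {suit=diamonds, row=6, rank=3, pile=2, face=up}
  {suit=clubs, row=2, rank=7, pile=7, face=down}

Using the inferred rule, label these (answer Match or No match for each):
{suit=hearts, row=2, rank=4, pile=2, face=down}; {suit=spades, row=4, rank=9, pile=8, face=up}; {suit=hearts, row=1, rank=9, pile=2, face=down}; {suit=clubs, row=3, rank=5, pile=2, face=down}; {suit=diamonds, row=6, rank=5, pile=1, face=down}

No match, Match, No match, No match, No match

The pattern is that an item is 'Match' exactly when: row ≥ 3 AND pile ≥ 3.
{suit=hearts, row=2, rank=4, pile=2, face=down}: No match (row = 2, pile = 2). {suit=spades, row=4, rank=9, pile=8, face=up}: Match (row = 4, pile = 8). {suit=hearts, row=1, rank=9, pile=2, face=down}: No match (row = 1, pile = 2). {suit=clubs, row=3, rank=5, pile=2, face=down}: No match (row = 3, pile = 2). {suit=diamonds, row=6, rank=5, pile=1, face=down}: No match (row = 6, pile = 1).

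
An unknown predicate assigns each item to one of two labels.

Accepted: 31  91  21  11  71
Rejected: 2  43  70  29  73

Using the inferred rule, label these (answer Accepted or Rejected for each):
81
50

Accepted, Rejected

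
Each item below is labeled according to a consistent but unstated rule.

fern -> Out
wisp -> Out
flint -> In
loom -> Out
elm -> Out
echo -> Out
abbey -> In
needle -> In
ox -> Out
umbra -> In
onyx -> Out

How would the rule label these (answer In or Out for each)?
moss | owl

Out, Out

The pattern is that an item is 'In' exactly when: length ≥ 5.
moss: length 4 — does not satisfy this, so Out.
owl: length 3 — does not satisfy this, so Out.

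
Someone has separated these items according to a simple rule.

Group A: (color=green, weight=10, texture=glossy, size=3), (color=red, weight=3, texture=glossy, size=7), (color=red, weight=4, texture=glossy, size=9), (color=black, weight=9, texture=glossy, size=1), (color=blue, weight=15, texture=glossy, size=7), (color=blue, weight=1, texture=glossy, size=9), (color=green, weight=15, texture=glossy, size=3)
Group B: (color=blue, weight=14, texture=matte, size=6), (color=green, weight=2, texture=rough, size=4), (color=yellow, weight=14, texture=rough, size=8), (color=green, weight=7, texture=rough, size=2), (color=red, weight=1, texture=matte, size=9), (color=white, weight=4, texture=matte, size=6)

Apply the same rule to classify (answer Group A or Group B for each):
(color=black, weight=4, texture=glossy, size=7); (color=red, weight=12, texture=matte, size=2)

Group A, Group B

The rule appears to be: texture is glossy.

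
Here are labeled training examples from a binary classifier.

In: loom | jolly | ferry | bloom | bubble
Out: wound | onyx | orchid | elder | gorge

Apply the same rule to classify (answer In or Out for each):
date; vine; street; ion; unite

Checking candidate rules against both groups, what survives is: has a double letter.
date → no doubled letter → Out.
vine → no doubled letter → Out.
street → 'ee' doubled → In.
ion → no doubled letter → Out.
unite → no doubled letter → Out.

Out, Out, In, Out, Out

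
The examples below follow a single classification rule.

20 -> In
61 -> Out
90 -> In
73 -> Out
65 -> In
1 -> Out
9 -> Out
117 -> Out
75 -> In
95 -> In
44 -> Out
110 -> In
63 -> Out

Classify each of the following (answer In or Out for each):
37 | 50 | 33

Out, In, Out

Looking at the examples, the only property every 'In' case has and every 'Out' case lacks is: multiple of 5.
37: Out (37 = 5·7 + 2). 50: In (50 = 5·10). 33: Out (33 = 5·6 + 3).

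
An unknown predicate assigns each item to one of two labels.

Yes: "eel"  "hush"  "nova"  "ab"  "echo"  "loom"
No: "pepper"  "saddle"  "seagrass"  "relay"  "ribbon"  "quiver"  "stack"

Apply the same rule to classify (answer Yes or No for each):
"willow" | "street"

No, No

The rule appears to be: length ≤ 4.
"willow": length 6, fails this test → No.
"street": length 6, fails this test → No.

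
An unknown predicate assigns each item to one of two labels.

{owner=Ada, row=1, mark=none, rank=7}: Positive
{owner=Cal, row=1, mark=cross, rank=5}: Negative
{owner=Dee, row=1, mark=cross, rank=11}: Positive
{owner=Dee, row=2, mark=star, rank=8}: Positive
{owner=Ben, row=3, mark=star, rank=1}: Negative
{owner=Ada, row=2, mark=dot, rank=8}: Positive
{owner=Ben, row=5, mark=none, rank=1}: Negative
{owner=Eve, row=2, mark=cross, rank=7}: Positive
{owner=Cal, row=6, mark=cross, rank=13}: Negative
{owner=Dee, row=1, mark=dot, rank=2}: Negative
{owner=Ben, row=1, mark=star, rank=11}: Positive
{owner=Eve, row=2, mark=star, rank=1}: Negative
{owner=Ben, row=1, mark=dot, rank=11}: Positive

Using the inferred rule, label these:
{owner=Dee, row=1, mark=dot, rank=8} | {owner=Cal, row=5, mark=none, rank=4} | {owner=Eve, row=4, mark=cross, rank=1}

Positive, Negative, Negative

A rule that fits every label: row ≤ 2 AND rank ≥ 7 — true of each 'Positive' example, false of each 'Negative' one.
Positive: {owner=Dee, row=1, mark=dot, rank=8}, since row = 1, rank = 8.
Negative: {owner=Cal, row=5, mark=none, rank=4}, since row = 5, rank = 4.
Negative: {owner=Eve, row=4, mark=cross, rank=1}, since row = 4, rank = 1.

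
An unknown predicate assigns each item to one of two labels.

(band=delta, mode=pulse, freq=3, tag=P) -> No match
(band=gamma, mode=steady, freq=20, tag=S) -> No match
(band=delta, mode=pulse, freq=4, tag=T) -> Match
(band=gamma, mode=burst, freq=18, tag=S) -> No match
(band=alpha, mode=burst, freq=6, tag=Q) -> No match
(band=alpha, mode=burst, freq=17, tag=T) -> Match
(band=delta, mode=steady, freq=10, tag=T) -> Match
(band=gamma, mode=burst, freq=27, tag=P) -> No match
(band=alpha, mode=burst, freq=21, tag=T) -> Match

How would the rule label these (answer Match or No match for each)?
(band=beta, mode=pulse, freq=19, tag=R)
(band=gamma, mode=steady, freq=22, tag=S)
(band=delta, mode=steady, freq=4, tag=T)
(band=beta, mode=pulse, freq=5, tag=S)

Comparing the two groups points to one rule — tag is T.
(band=beta, mode=pulse, freq=19, tag=R): tag is R, fails the rule → No match.
(band=gamma, mode=steady, freq=22, tag=S): tag is S, fails the rule → No match.
(band=delta, mode=steady, freq=4, tag=T): tag is T, checks out → Match.
(band=beta, mode=pulse, freq=5, tag=S): tag is S, fails the rule → No match.

No match, No match, Match, No match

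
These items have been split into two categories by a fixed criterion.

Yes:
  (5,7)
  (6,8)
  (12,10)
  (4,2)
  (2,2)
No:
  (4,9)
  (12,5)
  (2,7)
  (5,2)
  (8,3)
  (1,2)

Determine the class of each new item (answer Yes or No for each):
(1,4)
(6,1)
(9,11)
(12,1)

'Yes' ⟺ sum is even.
(1,4): No (1+4 = 5).
(6,1): No (6+1 = 7).
(9,11): Yes (9+11 = 20).
(12,1): No (12+1 = 13).

No, No, Yes, No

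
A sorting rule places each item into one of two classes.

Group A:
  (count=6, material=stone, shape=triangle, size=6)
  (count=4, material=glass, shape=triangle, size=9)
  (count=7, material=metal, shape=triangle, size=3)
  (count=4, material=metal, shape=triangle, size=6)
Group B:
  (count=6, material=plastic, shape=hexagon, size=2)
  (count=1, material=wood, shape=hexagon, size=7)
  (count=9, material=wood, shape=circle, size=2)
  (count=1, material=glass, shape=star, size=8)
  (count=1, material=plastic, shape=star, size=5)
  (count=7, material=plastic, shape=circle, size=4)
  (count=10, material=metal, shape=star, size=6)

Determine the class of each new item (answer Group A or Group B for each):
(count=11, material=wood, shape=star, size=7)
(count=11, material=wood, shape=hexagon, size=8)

The simplest hypothesis consistent with all the labels is: shape is triangle.

Group B, Group B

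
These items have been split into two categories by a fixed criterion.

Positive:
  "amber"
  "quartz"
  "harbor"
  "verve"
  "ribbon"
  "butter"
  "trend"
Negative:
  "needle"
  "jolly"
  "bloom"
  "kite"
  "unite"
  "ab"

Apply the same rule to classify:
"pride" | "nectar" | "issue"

Positive, Positive, Negative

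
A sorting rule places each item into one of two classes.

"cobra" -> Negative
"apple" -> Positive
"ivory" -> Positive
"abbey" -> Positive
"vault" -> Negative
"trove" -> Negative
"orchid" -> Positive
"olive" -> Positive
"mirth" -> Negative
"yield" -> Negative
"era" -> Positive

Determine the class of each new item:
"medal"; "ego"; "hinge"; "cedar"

The distinguishing property — starts with a vowel — holds for all the 'Positive' cases and none of the 'Negative' cases.
Negative: "medal", since starts with 'm'.
Positive: "ego", since starts with 'e'.
Negative: "hinge", since starts with 'h'.
Negative: "cedar", since starts with 'c'.

Negative, Positive, Negative, Negative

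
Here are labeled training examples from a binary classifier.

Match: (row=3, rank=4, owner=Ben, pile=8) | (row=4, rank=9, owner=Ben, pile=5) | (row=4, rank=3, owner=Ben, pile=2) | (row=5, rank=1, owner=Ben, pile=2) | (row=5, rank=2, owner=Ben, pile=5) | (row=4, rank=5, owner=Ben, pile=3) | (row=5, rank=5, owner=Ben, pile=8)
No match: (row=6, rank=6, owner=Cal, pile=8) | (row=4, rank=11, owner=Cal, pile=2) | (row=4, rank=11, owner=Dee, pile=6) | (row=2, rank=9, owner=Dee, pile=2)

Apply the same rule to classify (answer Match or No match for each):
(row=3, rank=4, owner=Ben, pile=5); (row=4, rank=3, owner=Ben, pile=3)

'Match' ⟺ owner is Ben.
(row=3, rank=4, owner=Ben, pile=5) — owner is Ben, hence Match.
(row=4, rank=3, owner=Ben, pile=3) — owner is Ben, hence Match.

Match, Match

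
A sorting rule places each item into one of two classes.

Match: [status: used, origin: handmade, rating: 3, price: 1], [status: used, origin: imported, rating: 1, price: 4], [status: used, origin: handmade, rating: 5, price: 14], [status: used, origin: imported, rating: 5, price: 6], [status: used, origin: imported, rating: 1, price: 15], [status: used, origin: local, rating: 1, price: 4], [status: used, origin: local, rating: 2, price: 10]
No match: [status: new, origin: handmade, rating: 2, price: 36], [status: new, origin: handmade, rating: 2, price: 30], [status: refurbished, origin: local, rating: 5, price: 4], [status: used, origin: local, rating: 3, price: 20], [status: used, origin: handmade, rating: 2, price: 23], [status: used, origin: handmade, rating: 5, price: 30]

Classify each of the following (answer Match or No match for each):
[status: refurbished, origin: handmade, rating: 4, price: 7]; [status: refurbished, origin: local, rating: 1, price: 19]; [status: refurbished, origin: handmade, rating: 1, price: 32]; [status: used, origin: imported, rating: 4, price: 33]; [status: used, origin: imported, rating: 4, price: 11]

A rule that fits every label: status is used AND price ≤ 15 — true of each 'Match' example, false of each 'No match' one.
[status: refurbished, origin: handmade, rating: 4, price: 7]: status is refurbished, price = 7, does not fit → No match.
[status: refurbished, origin: local, rating: 1, price: 19]: status is refurbished, price = 19, does not fit → No match.
[status: refurbished, origin: handmade, rating: 1, price: 32]: status is refurbished, price = 32, does not fit → No match.
[status: used, origin: imported, rating: 4, price: 33]: status is used, price = 33, does not fit → No match.
[status: used, origin: imported, rating: 4, price: 11]: status is used, price = 11, has this property → Match.

No match, No match, No match, No match, Match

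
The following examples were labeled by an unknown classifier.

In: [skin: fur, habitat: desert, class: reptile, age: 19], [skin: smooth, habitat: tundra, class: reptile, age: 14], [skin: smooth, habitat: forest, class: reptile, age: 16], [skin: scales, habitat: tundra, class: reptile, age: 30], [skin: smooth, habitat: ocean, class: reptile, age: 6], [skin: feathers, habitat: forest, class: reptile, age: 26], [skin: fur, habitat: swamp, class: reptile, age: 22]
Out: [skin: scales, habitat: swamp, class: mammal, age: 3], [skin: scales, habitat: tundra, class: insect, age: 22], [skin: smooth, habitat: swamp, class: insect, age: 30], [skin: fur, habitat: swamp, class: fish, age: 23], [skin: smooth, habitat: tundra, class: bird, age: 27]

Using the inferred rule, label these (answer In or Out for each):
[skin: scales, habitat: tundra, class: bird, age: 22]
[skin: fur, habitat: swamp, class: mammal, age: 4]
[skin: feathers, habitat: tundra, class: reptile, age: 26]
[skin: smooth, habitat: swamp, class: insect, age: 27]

Out, Out, In, Out

Checking candidate rules against both groups, what survives is: class is reptile.
[skin: scales, habitat: tundra, class: bird, age: 22]: class is bird — doesn't qualify, so Out.
[skin: fur, habitat: swamp, class: mammal, age: 4]: class is mammal — doesn't qualify, so Out.
[skin: feathers, habitat: tundra, class: reptile, age: 26]: class is reptile — checks out, so In.
[skin: smooth, habitat: swamp, class: insect, age: 27]: class is insect — doesn't qualify, so Out.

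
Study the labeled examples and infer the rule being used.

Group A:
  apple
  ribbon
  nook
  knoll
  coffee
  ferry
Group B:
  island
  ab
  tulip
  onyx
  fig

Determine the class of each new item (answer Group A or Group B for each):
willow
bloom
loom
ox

Group A, Group A, Group A, Group B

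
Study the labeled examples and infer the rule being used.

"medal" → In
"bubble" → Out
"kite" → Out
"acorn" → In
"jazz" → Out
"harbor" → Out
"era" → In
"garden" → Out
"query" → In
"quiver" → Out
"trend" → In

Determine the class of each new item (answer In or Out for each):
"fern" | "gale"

Checking candidate rules against both groups, what survives is: odd length.
"fern": length 4, does not satisfy this → Out.
"gale": length 4, does not satisfy this → Out.

Out, Out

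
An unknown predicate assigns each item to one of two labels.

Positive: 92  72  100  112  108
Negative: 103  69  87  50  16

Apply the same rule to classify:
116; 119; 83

One predicate separates the groups cleanly: even AND at least 69.
116 → 116 is even, 116 ≥ 69 → Positive.
119 → 119 is odd, 119 ≥ 69 → Negative.
83 → 83 is odd, 83 ≥ 69 → Negative.

Positive, Negative, Negative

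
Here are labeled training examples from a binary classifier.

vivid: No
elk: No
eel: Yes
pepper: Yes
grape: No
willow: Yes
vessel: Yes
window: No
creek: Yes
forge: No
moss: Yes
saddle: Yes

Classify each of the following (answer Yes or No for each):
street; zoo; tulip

Checking candidate rules against both groups, what survives is: has a double letter.

Yes, Yes, No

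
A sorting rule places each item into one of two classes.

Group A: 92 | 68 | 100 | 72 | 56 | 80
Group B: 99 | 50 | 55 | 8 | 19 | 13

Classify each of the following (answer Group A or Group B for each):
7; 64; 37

Group B, Group A, Group B

The rule appears to be: even AND at least 55.
7 → 7 is odd, 7 < 55 → Group B.
64 → 64 is even, 64 ≥ 55 → Group A.
37 → 37 is odd, 37 < 55 → Group B.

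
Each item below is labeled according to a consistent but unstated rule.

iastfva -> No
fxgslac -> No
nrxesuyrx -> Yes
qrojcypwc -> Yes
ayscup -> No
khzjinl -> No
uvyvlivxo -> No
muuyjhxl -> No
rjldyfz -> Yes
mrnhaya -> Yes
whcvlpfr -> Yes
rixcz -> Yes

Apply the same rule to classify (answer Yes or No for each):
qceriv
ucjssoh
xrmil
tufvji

A rule that fits every label: contains 'r' — true of each 'Yes' example, false of each 'No' one.

Yes, No, Yes, No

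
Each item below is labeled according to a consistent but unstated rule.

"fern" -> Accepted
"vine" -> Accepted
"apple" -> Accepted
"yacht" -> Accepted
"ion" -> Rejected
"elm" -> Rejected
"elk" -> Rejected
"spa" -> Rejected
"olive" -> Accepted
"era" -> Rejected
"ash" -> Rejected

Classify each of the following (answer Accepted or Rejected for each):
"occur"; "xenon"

Accepted, Accepted

The distinguishing property — length ≥ 4 — holds for all the 'Accepted' cases and none of the 'Rejected' cases.
"occur" → length 5 → Accepted. "xenon" → length 5 → Accepted.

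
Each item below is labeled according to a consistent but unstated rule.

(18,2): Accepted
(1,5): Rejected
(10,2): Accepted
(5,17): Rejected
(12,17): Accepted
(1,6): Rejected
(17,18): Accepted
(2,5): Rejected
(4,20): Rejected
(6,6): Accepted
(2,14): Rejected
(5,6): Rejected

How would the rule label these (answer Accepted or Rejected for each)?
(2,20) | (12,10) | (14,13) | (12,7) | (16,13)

Rule: first ≥ 6. This holds for each 'Accepted' example and fails for each 'Rejected' one.
(2,20) — first 2, hence Rejected. (12,10) — first 12, hence Accepted. (14,13) — first 14, hence Accepted. (12,7) — first 12, hence Accepted. (16,13) — first 16, hence Accepted.

Rejected, Accepted, Accepted, Accepted, Accepted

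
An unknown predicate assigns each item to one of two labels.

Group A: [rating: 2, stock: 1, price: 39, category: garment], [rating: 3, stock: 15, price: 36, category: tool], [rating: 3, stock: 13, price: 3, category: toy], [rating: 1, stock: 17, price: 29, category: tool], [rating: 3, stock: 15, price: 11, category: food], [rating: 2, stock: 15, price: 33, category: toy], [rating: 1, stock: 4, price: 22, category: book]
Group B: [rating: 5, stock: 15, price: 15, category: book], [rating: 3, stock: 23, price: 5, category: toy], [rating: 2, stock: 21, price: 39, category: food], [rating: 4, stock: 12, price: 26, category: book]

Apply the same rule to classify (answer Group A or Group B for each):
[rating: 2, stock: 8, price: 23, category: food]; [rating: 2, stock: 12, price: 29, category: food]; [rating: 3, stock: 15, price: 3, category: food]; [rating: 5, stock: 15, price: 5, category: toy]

Group A, Group A, Group A, Group B

One predicate separates the groups cleanly: rating ≤ 3 AND stock ≤ 17.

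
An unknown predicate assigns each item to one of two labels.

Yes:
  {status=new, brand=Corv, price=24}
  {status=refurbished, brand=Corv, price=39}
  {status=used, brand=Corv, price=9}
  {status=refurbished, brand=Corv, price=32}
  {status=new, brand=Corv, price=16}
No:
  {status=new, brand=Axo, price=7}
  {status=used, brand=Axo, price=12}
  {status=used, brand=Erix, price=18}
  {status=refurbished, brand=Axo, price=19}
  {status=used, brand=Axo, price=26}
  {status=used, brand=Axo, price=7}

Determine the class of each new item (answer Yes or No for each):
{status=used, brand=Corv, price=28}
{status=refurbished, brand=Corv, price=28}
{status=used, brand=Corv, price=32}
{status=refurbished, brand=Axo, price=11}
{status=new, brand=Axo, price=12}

Yes, Yes, Yes, No, No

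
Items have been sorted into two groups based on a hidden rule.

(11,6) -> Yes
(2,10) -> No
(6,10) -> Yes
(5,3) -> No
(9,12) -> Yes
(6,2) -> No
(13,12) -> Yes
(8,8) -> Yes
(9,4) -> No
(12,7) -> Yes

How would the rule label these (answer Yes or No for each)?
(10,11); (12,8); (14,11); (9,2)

Yes, Yes, Yes, No

The distinguishing property — sum ≥ 16 — holds for all the 'Yes' cases and none of the 'No' cases.
(10,11): 10+11 = 21 — fits, so Yes.
(12,8): 12+8 = 20 — fits, so Yes.
(14,11): 14+11 = 25 — fits, so Yes.
(9,2): 9+2 = 11 — doesn't qualify, so No.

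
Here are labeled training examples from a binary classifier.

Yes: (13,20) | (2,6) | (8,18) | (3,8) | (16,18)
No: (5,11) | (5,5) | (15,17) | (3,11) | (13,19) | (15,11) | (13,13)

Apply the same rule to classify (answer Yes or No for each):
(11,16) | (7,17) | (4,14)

A rule that fits every label: second is even — true of each 'Yes' example, false of each 'No' one.

Yes, No, Yes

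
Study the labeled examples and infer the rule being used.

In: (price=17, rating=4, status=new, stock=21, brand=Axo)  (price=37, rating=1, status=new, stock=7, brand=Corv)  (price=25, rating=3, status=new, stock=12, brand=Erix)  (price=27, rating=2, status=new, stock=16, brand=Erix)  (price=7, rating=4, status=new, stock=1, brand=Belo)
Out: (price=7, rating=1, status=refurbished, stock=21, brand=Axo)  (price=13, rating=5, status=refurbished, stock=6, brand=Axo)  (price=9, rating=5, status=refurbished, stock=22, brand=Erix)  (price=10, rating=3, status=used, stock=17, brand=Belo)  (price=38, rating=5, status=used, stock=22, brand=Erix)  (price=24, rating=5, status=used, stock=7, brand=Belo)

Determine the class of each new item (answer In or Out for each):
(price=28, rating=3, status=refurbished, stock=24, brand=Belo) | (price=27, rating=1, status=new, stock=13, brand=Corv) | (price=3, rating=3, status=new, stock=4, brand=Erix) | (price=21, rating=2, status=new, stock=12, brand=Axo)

Out, In, In, In

A rule that fits every label: status is new — true of each 'In' example, false of each 'Out' one.
(price=28, rating=3, status=refurbished, stock=24, brand=Belo): Out (status is refurbished).
(price=27, rating=1, status=new, stock=13, brand=Corv): In (status is new).
(price=3, rating=3, status=new, stock=4, brand=Erix): In (status is new).
(price=21, rating=2, status=new, stock=12, brand=Axo): In (status is new).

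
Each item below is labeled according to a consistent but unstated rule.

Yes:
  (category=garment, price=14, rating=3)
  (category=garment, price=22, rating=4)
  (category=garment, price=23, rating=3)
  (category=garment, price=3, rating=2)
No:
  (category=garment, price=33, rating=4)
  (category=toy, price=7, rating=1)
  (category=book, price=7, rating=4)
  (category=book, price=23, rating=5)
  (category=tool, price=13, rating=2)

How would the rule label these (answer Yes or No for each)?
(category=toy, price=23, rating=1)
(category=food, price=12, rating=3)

The classifier is using: category is garment AND price ≤ 23.
(category=toy, price=23, rating=1): No (category is toy, price = 23). (category=food, price=12, rating=3): No (category is food, price = 12).

No, No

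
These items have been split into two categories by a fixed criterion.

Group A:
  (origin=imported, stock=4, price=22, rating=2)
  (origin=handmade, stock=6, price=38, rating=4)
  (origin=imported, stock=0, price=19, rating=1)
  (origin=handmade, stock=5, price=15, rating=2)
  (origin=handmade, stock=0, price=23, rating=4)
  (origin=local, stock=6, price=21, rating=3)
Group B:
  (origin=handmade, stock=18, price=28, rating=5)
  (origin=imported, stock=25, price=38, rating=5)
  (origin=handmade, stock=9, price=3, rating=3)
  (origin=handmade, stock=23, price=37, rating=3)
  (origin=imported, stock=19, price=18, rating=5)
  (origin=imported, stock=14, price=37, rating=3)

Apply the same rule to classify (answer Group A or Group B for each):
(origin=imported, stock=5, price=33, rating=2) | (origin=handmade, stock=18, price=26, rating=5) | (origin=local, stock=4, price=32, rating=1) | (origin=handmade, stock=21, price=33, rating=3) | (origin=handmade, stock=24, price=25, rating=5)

Group A, Group B, Group A, Group B, Group B

The simplest hypothesis consistent with all the labels is: stock ≤ 6.
(origin=imported, stock=5, price=33, rating=2): stock = 5, has this property → Group A. (origin=handmade, stock=18, price=26, rating=5): stock = 18, does not pass → Group B. (origin=local, stock=4, price=32, rating=1): stock = 4, has this property → Group A. (origin=handmade, stock=21, price=33, rating=3): stock = 21, does not pass → Group B. (origin=handmade, stock=24, price=25, rating=5): stock = 24, does not pass → Group B.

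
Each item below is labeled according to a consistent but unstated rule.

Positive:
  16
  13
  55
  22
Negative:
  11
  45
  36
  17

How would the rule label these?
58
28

Positive, Positive

The distinguishing property — ≡ 1 (mod 3) — holds for all the 'Positive' cases and none of the 'Negative' cases.
Positive: 58, since 58 mod 3 = 1.
Positive: 28, since 28 mod 3 = 1.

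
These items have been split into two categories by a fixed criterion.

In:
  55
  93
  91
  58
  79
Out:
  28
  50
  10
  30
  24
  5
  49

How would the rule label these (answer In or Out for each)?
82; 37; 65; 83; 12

All 'In' examples share one property — at least 55 — and every 'Out' example lacks it.
82: 82 ≥ 55, passes → In.
37: 37 < 55, fails the rule → Out.
65: 65 ≥ 55, passes → In.
83: 83 ≥ 55, passes → In.
12: 12 < 55, fails the rule → Out.

In, Out, In, In, Out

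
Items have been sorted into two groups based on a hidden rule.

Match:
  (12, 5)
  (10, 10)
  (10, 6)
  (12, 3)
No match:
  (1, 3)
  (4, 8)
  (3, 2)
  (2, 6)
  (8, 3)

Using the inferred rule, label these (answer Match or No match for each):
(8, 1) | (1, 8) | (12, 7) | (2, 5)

A rule that fits every label: sum ≥ 15 — true of each 'Match' example, false of each 'No match' one.
No match: (8, 1), since 8+1 = 9.
No match: (1, 8), since 1+8 = 9.
Match: (12, 7), since 12+7 = 19.
No match: (2, 5), since 2+5 = 7.

No match, No match, Match, No match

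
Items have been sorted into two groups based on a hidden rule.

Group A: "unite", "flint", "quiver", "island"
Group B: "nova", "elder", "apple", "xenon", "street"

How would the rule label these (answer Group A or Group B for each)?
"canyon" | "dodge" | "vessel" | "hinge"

Group B, Group B, Group B, Group A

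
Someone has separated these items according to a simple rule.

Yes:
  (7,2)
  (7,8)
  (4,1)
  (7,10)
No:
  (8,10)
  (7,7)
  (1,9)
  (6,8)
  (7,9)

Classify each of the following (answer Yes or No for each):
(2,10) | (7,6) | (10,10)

No, Yes, No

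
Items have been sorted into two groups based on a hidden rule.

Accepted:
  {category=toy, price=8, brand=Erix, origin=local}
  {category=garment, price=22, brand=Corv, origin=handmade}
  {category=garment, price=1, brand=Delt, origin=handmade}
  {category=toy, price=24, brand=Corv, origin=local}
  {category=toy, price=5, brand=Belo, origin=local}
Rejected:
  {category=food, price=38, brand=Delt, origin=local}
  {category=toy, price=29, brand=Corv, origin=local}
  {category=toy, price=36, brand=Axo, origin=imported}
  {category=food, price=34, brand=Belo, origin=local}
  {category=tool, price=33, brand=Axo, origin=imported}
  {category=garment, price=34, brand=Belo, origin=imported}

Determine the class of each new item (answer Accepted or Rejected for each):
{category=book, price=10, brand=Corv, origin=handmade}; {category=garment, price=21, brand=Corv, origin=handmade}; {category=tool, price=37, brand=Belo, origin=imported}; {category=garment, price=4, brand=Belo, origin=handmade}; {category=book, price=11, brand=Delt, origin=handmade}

Accepted, Accepted, Rejected, Accepted, Accepted

All 'Accepted' examples share one property — price ≤ 24 — and every 'Rejected' example lacks it.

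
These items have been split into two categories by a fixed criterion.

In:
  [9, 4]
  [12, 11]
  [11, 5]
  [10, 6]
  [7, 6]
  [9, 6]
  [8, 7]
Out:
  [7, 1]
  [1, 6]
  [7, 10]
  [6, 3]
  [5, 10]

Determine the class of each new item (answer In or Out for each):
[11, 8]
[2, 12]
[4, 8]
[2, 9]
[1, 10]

The distinguishing property — first > second AND sum ≥ 13 — holds for all the 'In' cases and none of the 'Out' cases.
[11, 8]: 11 > 8, 11+8 = 19, satisfies this → In. [2, 12]: 2 < 12, 2+12 = 14, doesn't qualify → Out. [4, 8]: 4 < 8, 4+8 = 12, doesn't qualify → Out. [2, 9]: 2 < 9, 2+9 = 11, doesn't qualify → Out. [1, 10]: 1 < 10, 1+10 = 11, doesn't qualify → Out.

In, Out, Out, Out, Out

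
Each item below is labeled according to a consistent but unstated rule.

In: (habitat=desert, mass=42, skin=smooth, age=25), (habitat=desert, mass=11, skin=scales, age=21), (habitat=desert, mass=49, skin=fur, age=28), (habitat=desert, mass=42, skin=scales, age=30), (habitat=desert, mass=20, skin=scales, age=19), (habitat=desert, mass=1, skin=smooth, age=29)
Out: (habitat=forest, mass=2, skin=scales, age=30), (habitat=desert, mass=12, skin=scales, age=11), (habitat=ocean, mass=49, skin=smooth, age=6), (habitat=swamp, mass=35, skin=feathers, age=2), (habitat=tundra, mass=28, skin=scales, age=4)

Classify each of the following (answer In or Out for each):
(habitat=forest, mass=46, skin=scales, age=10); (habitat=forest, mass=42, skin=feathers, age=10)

Out, Out

The simplest hypothesis consistent with all the labels is: habitat is desert AND age ≥ 19.
(habitat=forest, mass=46, skin=scales, age=10): Out (habitat is forest, age = 10). (habitat=forest, mass=42, skin=feathers, age=10): Out (habitat is forest, age = 10).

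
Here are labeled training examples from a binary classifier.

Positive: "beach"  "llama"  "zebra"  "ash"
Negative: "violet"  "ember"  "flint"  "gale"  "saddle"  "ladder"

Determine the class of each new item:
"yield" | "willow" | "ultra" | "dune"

Negative, Negative, Positive, Negative

Every 'Positive' example satisfies: odd length AND contains 'a'. None of the 'Negative' examples do.
Negative: "yield", since length 5, no 'a'. Negative: "willow", since length 6, no 'a'. Positive: "ultra", since length 5, has 'a'. Negative: "dune", since length 4, no 'a'.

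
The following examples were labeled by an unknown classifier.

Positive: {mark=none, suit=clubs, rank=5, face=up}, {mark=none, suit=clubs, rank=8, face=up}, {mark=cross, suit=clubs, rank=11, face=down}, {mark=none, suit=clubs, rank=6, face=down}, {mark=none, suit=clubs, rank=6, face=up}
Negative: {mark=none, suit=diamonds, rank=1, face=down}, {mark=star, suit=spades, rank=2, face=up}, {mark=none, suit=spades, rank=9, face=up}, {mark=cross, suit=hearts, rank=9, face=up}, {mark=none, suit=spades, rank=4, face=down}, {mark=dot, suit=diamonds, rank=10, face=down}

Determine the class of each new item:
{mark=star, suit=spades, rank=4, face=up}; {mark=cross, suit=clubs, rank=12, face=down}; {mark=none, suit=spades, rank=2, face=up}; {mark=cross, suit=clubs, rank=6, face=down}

Negative, Positive, Negative, Positive

The distinguishing property — suit is clubs — holds for all the 'Positive' cases and none of the 'Negative' cases.
{mark=star, suit=spades, rank=4, face=up} → suit is spades → Negative.
{mark=cross, suit=clubs, rank=12, face=down} → suit is clubs → Positive.
{mark=none, suit=spades, rank=2, face=up} → suit is spades → Negative.
{mark=cross, suit=clubs, rank=6, face=down} → suit is clubs → Positive.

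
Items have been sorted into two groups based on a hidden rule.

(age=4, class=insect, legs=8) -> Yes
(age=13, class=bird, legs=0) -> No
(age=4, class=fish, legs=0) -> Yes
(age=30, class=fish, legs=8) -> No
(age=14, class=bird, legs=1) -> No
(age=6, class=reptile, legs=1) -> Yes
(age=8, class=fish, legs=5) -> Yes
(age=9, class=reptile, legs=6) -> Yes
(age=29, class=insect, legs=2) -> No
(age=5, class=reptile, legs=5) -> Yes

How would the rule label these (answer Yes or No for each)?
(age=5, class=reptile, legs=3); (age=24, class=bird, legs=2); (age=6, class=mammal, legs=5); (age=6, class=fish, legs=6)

Yes, No, Yes, Yes

Rule: age ≤ 9. This holds for each 'Yes' example and fails for each 'No' one.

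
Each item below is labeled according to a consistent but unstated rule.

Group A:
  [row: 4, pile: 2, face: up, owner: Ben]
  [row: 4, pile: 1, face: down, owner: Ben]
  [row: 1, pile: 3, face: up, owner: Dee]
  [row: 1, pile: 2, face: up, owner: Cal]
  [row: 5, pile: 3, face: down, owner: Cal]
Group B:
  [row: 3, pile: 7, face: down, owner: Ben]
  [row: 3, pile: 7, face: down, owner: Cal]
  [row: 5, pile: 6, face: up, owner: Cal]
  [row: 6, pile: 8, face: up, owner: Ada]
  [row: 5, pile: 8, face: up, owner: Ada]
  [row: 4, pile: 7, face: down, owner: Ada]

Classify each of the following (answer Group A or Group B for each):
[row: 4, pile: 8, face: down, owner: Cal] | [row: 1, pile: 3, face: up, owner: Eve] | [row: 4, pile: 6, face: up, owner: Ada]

Group B, Group A, Group B

'Group A' ⟺ pile ≤ 3.
[row: 4, pile: 8, face: down, owner: Cal]: pile = 8, doesn't qualify → Group B.
[row: 1, pile: 3, face: up, owner: Eve]: pile = 3, qualifies → Group A.
[row: 4, pile: 6, face: up, owner: Ada]: pile = 6, doesn't qualify → Group B.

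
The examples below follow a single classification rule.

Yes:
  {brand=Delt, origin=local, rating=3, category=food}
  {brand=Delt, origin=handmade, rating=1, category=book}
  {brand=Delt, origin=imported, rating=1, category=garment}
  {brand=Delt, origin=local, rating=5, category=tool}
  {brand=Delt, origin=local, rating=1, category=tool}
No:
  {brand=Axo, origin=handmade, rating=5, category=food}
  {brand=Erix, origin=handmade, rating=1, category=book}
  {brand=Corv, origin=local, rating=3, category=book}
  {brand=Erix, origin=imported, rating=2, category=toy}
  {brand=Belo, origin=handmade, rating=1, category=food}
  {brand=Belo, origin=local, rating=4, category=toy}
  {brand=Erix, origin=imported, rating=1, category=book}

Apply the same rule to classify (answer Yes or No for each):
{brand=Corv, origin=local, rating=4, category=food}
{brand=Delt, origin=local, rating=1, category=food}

A rule that fits every label: brand is Delt — true of each 'Yes' example, false of each 'No' one.

No, Yes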